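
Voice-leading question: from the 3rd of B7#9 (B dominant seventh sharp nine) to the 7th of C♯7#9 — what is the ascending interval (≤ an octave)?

m6

B7#9 (B dominant seventh sharp nine) has D♯ as its 3rd, and C♯7#9 has B as its 7th.
D♯ up to B is 8 semitones, a half step narrower than a major sixth, so the interval is minor.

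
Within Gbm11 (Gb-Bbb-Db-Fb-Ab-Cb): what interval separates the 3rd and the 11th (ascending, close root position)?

So we need the interval from Bbb up to Cb.
From Bbb to Cb is 14 semitones, exactly the major ninth.

major ninth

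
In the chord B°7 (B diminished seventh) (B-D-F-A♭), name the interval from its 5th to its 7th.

minor third

That puts F below A♭.
F up to A♭ is 3 semitones, a half step narrower than a major third, so the interval is minor.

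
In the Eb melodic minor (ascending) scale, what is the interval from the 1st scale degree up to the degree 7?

major 7th

The scale runs Eb F Gb Ab Bb C D.
1st scale degree = Eb; scale degree 7 = D.
From Eb to D is 11 semitones, exactly the major seventh.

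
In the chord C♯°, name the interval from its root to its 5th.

Spelling the chord: C♯–E–G.
The root is C♯ and the 5th is G.
5 letter names make it a fifth; at 6 semitones (a half step narrower than perfect) the quality is diminished.

diminished fifth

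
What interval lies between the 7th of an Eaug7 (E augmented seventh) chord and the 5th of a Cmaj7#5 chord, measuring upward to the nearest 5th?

The 7th of Eaug7 (E augmented seventh) is D; the 5th of Cmaj7#5 is G♯.
4 letter names make it a fourth; at 6 semitones (a half step wider than perfect) the quality is augmented.

augmented fourth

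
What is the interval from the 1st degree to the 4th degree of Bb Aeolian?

Bb natural minor: Bb C Db Eb F Gb Ab.
So we need the interval from Bb up to Eb.
Bb up to Eb spans 4 letter names and 5 semitones — a perfect fourth.

perfect fourth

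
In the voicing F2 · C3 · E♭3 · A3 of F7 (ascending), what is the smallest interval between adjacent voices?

m3

Adjacent intervals: F2→C3 = perfect fifth; C3→E♭3 = minor third; E♭3→A3 = augmented fourth.
The smallest is C3 to E♭3, a minor third (3 semitones).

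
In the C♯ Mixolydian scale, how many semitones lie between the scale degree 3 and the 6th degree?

5

The scale is C♯ D♯ E♯ F♯ G♯ A♯ B.
E♯ up to A♯ is a perfect fourth — 5 semitones.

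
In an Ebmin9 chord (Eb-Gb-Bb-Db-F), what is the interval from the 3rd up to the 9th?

The 3rd is Gb and the 9th is F.
From Gb to F is 11 semitones, exactly the major seventh.

major seventh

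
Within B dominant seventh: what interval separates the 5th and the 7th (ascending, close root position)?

B7: B, D♯, F♯, A.
That puts F♯ below A.
F♯ up to A is 3 semitones, a half step narrower than a major third, so the interval is minor.

minor third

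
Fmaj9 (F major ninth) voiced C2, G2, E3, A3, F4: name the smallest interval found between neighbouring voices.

P4

Adjacent intervals: C2→G2 = perfect fifth; G2→E3 = major sixth; E3→A3 = perfect fourth; A3→F4 = minor sixth.
The smallest is E3 to A3, a perfect fourth (5 semitones).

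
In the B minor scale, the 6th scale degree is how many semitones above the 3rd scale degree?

5

The scale is B C# D E F# G A.
D up to G is a perfect fourth — 5 semitones.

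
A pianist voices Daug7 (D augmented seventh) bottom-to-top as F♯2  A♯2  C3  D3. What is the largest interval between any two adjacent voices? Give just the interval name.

major 3rd

Adjacent intervals: F♯2→A♯2 = major third; A♯2→C3 = diminished third; C3→D3 = major second.
The largest is F♯2 to A♯2, a major third (4 semitones).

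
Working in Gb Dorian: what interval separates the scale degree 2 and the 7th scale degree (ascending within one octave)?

The scale runs Gb Ab Bbb Cb Db Eb Fb.
That puts Ab below Fb.
6 letter names make it a sixth; at 8 semitones (a half step narrower than major) the quality is minor.

m6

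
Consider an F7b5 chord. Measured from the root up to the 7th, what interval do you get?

m7

F7b5 (F dominant seventh flat five) is spelled F A Cb Eb.
So we need the interval from F up to Eb.
7 letter names make it a seventh; at 10 semitones (a half step narrower than major) the quality is minor.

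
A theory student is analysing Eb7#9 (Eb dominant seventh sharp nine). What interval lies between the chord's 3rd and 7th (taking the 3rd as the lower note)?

diminished fifth

Eb7#9 is spelled Eb-G-Bb-Db-F#.
So we need the interval from G up to Db.
5 letter names make it a fifth; at 6 semitones (a half step narrower than perfect) the quality is diminished.
This 3–7 tritone is the characteristic tension at the heart of the dominant sound.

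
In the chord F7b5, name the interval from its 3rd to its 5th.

F dominant seventh flat five: F–A–C♭–E♭.
That puts A below C♭.
A up to C♭ is 2 semitones, a whole step narrower than a major third, so the interval is diminished.

diminished third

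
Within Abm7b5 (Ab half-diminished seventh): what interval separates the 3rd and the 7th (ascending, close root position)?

perfect fifth

The chord tones of Abø7 are Ab, Cb, Ebb, Gb.
3rd = Cb; 7th = Gb.
Cb up to Gb spans 5 letter names and 7 semitones — a perfect fifth.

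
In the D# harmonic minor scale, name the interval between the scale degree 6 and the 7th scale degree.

augmented 2nd

The scale runs D# E# F# G# A# B C##.
So we need the interval from B up to C##.
From B to C##: 3 semitones over a second = augmented.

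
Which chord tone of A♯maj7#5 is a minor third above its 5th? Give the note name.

The chord tones of A♯ augmented major seventh are A♯-C𝄪-E𝄪-G𝄪.
The 5th is E𝄪. A minor third above E𝄪 is G𝄪.
G𝄪 is the chord's 7th.

G##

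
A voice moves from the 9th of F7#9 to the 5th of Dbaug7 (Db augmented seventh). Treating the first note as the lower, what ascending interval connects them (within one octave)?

The 9th of F7#9 is G#; the 5th of Dbaug7 (Db augmented seventh) is A.
From G# to A: 1 semitone over a second = minor.

minor second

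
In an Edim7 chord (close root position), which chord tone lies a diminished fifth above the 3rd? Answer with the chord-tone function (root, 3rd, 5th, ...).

The chord tones of Edim7 (E diminished seventh) are E-G-Bb-Db.
The 3rd is G. A diminished fifth above G is Db.
Db is the chord's 7th.

7th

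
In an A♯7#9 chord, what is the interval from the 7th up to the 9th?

augmented third

The chord tones of A♯7#9 (A♯ dominant seventh sharp nine) are A♯, C𝄪, E♯, G♯, B𝄪.
7th = G♯; 9th = B𝄪.
From G♯ to B𝄪: 5 semitones over a third = augmented.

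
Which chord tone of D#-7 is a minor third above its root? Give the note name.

F#

The chord tones of D#min7 are D#, F#, A#, C#.
The root is D#. A minor third above D# is F#.
F# is the chord's 3rd.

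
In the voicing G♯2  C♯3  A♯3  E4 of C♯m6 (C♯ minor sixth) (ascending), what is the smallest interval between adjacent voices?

Adjacent intervals: G♯2→C♯3 = perfect fourth; C♯3→A♯3 = major sixth; A♯3→E4 = diminished fifth.
The smallest is G♯2 to C♯3, a perfect fourth (5 semitones).

perfect 4th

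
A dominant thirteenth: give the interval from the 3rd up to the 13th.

perfect 11th

A13 is spelled A C# E G B F#.
The 3rd is C# and the 13th is F#.
Counting 11 letters and 17 half steps from C# gives a perfect eleventh.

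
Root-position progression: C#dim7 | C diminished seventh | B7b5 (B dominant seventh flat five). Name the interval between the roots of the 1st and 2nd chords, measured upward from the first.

The roots are C# and C.
8 letter names make it an octave; at 11 semitones (a half step narrower than perfect) the quality is diminished.

diminished octave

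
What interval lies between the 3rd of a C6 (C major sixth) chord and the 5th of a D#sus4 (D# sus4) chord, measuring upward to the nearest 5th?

The 3rd of C6 (C major sixth) is E; the 5th of D#sus4 (D# sus4) is A#.
E up to A# is 6 semitones, a half step wider than a perfect fourth, so the interval is augmented.

augmented 4th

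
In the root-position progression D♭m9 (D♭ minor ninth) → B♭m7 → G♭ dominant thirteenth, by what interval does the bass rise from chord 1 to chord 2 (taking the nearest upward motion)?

The roots are D♭ and B♭.
From D♭ to B♭ is 9 semitones, exactly the major sixth.

major sixth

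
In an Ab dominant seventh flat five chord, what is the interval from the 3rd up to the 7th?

Spelling the chord: Ab–C–Ebb–Gb.
That puts C below Gb.
C up to Gb is 6 semitones, a half step narrower than a perfect fifth, so the interval is diminished.
This 3–7 tritone is the characteristic tension at the heart of the dominant sound.

diminished fifth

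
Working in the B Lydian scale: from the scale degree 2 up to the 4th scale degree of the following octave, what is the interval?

major 10th

The scale runs B C# D# E# F# G# A#.
That puts C# below E#.
From C# to E# is 16 semitones, exactly the major tenth.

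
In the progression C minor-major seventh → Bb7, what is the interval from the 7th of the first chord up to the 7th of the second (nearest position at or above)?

diminished 7th

The 7th of C minor-major seventh is B; the 7th of Bb7 is Ab.
B up to Ab is 9 semitones, a whole step narrower than a major seventh, so the interval is diminished.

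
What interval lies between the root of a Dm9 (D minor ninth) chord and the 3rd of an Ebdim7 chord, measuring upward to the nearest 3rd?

diminished fourth

The root of Dm9 (D minor ninth) is D; the 3rd of Ebdim7 is Gb.
D up to Gb is 4 semitones, a half step narrower than a perfect fourth, so the interval is diminished.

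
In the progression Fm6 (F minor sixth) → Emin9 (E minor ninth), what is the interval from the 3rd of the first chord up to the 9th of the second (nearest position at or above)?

Fm6 (F minor sixth) has A♭ as its 3rd, and Emin9 (E minor ninth) has F♯ as its 9th.
6 letter names make it a sixth; at 10 semitones (a half step wider than major) the quality is augmented.

augmented sixth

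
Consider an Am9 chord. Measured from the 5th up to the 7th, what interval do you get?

Spelling the chord: A–C–E–G–B.
That puts E below G.
3 letter names make it a third; at 3 semitones (a half step narrower than major) the quality is minor.

minor third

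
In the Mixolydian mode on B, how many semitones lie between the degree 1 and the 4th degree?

The scale is B C# D# E F# G# A.
B up to E is a perfect fourth — 5 semitones.

5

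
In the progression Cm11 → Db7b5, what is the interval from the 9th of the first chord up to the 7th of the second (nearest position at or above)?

diminished 7th

Cm11 has D as its 9th, and Db7b5 has Cb as its 7th.
7 letter names make it a seventh; at 9 semitones (a whole step narrower than major) the quality is diminished.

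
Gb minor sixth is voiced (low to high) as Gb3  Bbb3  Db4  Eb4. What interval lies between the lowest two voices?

minor 3rd

Those voices are Gb3 and Bbb3.
3 letter names make it a third; at 3 semitones (a half step narrower than major) the quality is minor.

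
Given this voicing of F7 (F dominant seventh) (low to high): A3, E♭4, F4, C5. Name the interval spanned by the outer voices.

minor tenth

The outer voices are A3 and C5.
From A to C: 15 semitones over a tenth = minor.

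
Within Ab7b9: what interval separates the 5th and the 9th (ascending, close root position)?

Ab7b9: Ab, C, Eb, Gb, Bbb.
That puts Eb below Bbb.
5 letter names make it a fifth; at 6 semitones (a half step narrower than perfect) the quality is diminished.

d5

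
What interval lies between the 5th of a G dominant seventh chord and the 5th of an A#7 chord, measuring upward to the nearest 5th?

augmented second

G dominant seventh has D as its 5th, and A#7 has E# as its 5th.
2 letter names make it a second; at 3 semitones (a half step wider than major) the quality is augmented.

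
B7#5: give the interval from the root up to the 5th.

Spelling the chord: B D♯ F𝄪 A.
The root is B and the 5th is F𝄪.
From B to F𝄪: 8 semitones over a fifth = augmented.

augmented fifth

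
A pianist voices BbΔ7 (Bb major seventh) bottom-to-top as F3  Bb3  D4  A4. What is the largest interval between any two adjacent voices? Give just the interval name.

P5

Adjacent intervals: F3→Bb3 = perfect fourth; Bb3→D4 = major third; D4→A4 = perfect fifth.
The largest is D4 to A4, a perfect fifth (7 semitones).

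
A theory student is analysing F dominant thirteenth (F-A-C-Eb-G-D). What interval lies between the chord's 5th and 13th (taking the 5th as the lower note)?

major ninth

The 5th is C and the 13th is D.
From C to D is 14 semitones, exactly the major ninth.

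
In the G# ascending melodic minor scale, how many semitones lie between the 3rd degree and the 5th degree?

4

The scale is G# A# B C# D# E# F##.
B up to D# is a major third — 4 semitones.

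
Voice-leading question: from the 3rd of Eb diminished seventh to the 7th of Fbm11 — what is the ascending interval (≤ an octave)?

minor sixth

The 3rd of Eb diminished seventh is Gb; the 7th of Fbm11 is Ebb.
From Gb to Ebb: 8 semitones over a sixth = minor.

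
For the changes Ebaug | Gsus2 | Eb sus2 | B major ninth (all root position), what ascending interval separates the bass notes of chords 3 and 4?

augmented fifth

The roots are Eb and B.
5 letter names make it a fifth; at 8 semitones (a half step wider than perfect) the quality is augmented.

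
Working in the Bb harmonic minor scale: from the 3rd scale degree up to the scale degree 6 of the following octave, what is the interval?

The scale runs Bb C Db Eb F Gb A.
3rd scale degree = Db; degree 6 (up an octave) = Gb.
Db up to Gb spans 11 letter names and 17 semitones — a perfect eleventh.

perfect eleventh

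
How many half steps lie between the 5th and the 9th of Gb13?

Gb dominant thirteenth is spelled Gb, Bb, Db, Fb, Ab, Eb.
Db to Ab is a perfect fifth: 7 semitones.

7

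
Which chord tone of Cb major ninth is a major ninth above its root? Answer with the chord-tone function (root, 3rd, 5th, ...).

9th

The chord tones of Cbmaj9 (Cb major ninth) are Cb-Eb-Gb-Bb-Db.
The root is Cb. A major ninth above Cb is Db.
Db is the chord's 9th.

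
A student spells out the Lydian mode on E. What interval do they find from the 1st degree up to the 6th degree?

The scale runs E F♯ G♯ A♯ B C♯ D♯.
That puts E below C♯.
E up to C♯ spans 6 letter names and 9 semitones — a major sixth.

M6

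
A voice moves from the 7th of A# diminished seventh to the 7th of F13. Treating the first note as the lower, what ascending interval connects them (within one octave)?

minor 6th

The 7th of A# diminished seventh is G; the 7th of F13 is Eb.
G up to Eb is 8 semitones, a half step narrower than a major sixth, so the interval is minor.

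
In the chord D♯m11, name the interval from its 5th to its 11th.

minor seventh

D♯m11: D♯ F♯ A♯ C♯ E♯ G♯.
So we need the interval from A♯ up to G♯.
A♯ up to G♯ is 10 semitones, a half step narrower than a major seventh, so the interval is minor.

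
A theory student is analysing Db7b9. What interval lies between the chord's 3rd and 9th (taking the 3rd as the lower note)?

diminished seventh

The chord tones of Db7b9 (Db dominant seventh flat nine) are Db, F, Ab, Cb, Ebb.
So we need the interval from F up to Ebb.
7 letter names make it a seventh; at 9 semitones (a whole step narrower than major) the quality is diminished.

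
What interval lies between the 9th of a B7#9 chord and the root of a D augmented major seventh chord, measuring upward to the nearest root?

The 9th of B7#9 is C𝄪; the root of D augmented major seventh is D.
2 letter names make it a second; at 0 semitones (a whole step narrower than major) the quality is diminished.

d2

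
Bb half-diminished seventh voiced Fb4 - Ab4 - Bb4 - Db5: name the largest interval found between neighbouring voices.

major third

Adjacent intervals: Fb4→Ab4 = major third; Ab4→Bb4 = major second; Bb4→Db5 = minor third.
The largest is Fb4 to Ab4, a major third (4 semitones).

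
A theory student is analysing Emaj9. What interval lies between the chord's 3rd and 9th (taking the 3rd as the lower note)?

minor seventh

Emaj9 is spelled E G# B D# F#.
That puts G# below F#.
7 letter names make it a seventh; at 10 semitones (a half step narrower than major) the quality is minor.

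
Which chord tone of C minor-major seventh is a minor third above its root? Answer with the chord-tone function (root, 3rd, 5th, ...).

Cm(maj7) (C minor-major seventh): C–E♭–G–B.
The root is C. A minor third above C is E♭.
E♭ is the chord's 3rd.

3rd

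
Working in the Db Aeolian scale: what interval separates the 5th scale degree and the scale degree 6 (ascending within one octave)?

Spelling the Db Aeolian scale: Db Eb Fb Gb Ab Bbb Cb.
So we need the interval from Ab up to Bbb.
From Ab to Bbb: 1 semitone over a second = minor.

minor second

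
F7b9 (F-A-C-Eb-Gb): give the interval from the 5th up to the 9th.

5th = C; 9th = Gb.
From C to Gb: 6 semitones over a fifth = diminished.

diminished 5th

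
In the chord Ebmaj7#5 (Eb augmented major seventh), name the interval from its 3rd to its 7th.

Eb+maj7 is spelled Eb G B D.
That puts G below D.
From G to D is 7 semitones, exactly the perfect fifth.

P5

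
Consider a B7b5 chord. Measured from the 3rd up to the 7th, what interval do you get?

diminished fifth

The chord tones of B dominant seventh flat five are B D♯ F A.
So we need the interval from D♯ up to A.
5 letter names make it a fifth; at 6 semitones (a half step narrower than perfect) the quality is diminished.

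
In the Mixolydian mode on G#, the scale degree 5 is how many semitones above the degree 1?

The scale is G# A# B# C# D# E# F#.
G# up to D# is a perfect fifth — 7 semitones.

7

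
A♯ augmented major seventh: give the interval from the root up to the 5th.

A5

Spelling the chord: A♯-C𝄪-E𝄪-G𝄪.
So we need the interval from A♯ up to E𝄪.
From A♯ to E𝄪: 8 semitones over a fifth = augmented.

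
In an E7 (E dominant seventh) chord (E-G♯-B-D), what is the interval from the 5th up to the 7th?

5th = B; 7th = D.
From B to D: 3 semitones over a third = minor.

m3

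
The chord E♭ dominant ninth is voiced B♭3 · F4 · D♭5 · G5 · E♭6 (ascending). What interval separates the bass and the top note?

P18

The outer voices are B♭3 and E♭6.
Counting 18 letters and 29 half steps from B♭ gives a perfect 18th.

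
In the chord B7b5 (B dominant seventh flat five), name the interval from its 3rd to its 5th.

diminished third

B7b5 is spelled B, D#, F, A.
That puts D# below F.
D# up to F is 2 semitones, a whole step narrower than a major third, so the interval is diminished.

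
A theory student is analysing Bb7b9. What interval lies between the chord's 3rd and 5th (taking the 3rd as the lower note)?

Bb7b9 (Bb dominant seventh flat nine) is spelled Bb–D–F–Ab–Cb.
3rd = D; 5th = F.
From D to F: 3 semitones over a third = minor.

m3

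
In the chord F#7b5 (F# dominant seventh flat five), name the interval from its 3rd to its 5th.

F#7b5 (F# dominant seventh flat five) is spelled F# A# C E.
The 3rd is A# and the 5th is C.
A# up to C is 2 semitones, a whole step narrower than a major third, so the interval is diminished.

diminished third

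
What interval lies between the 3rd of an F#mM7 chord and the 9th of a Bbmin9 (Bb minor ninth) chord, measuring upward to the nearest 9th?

F#mM7 has A as its 3rd, and Bbmin9 (Bb minor ninth) has C as its 9th.
3 letter names make it a third; at 3 semitones (a half step narrower than major) the quality is minor.

minor third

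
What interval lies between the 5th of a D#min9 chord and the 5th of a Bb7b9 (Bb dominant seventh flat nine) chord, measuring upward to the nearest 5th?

diminished sixth

D#min9 has A# as its 5th, and Bb7b9 (Bb dominant seventh flat nine) has F as its 5th.
A# up to F is 7 semitones, a whole step narrower than a major sixth, so the interval is diminished.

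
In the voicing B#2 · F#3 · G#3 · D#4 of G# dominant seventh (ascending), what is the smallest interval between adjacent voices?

Adjacent intervals: B#2→F#3 = diminished fifth; F#3→G#3 = major second; G#3→D#4 = perfect fifth.
The smallest is F#3 to G#3, a major second (2 semitones).

major second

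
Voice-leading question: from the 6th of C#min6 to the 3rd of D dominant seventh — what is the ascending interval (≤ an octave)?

minor 6th

The 6th of C#min6 is A#; the 3rd of D dominant seventh is F#.
From A# to F#: 8 semitones over a sixth = minor.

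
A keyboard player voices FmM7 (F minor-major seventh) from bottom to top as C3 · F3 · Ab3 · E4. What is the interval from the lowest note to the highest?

The outer voices are C3 and E4.
C up to E spans 10 letter names and 16 semitones — a major tenth.

major tenth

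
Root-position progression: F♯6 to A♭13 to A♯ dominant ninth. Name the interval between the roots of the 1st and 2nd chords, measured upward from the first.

diminished third

The roots are F♯ and A♭.
F♯ up to A♭ is 2 semitones, a whole step narrower than a major third, so the interval is diminished.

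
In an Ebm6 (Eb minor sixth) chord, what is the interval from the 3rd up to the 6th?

Spelling the chord: Eb Gb Bb C.
So we need the interval from Gb up to C.
4 letter names make it a fourth; at 6 semitones (a half step wider than perfect) the quality is augmented.

augmented fourth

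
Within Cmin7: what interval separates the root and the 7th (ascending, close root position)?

m7

The chord tones of C minor seventh are C–E♭–G–B♭.
The root is C and the 7th is B♭.
From C to B♭: 10 semitones over a seventh = minor.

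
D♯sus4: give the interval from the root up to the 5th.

perfect fifth

D♯sus4 (D♯ sus4) is spelled D♯, G♯, A♯.
Root = D♯; 5th = A♯.
D♯ up to A♯ spans 5 letter names and 7 semitones — a perfect fifth.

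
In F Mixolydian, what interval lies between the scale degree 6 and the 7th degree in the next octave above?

The scale runs F G A Bb C D Eb.
Scale degree 6 = D; 7th degree (up an octave) = Eb.
D up to Eb is 13 semitones, a half step narrower than a major ninth, so the interval is minor.

minor ninth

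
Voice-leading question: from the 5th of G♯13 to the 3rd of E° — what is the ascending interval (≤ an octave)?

The 5th of G♯13 is D♯; the 3rd of E° is G.
4 letter names make it a fourth; at 4 semitones (a half step narrower than perfect) the quality is diminished.

diminished fourth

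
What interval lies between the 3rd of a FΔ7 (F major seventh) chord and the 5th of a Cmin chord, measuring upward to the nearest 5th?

FΔ7 (F major seventh) has A as its 3rd, and Cmin has G as its 5th.
From A to G: 10 semitones over a seventh = minor.

minor seventh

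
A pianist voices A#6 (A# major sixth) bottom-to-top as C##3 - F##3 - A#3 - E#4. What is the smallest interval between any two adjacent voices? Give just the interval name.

Adjacent intervals: C##3→F##3 = perfect fourth; F##3→A#3 = minor third; A#3→E#4 = perfect fifth.
The smallest is F##3 to A#3, a minor third (3 semitones).

minor third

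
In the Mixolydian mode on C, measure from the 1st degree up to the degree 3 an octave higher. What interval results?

major tenth

The scale runs C D E F G A B♭.
That puts C below E.
From C to E is 16 semitones, exactly the major tenth.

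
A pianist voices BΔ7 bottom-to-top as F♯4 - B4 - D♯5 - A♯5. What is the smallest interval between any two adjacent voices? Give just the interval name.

Adjacent intervals: F♯4→B4 = perfect fourth; B4→D♯5 = major third; D♯5→A♯5 = perfect fifth.
The smallest is B4 to D♯5, a major third (4 semitones).

major third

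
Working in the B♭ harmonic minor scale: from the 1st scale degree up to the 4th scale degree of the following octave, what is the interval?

perfect eleventh

B♭ harmonic minor: B♭ C D♭ E♭ F G♭ A.
The 1st scale degree is B♭ and the 4th scale degree (up an octave) is E♭.
Counting 11 letters and 17 half steps from B♭ gives a perfect eleventh.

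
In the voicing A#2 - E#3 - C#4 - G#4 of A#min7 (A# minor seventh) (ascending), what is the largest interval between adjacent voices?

Adjacent intervals: A#2→E#3 = perfect fifth; E#3→C#4 = minor sixth; C#4→G#4 = perfect fifth.
The largest is E#3 to C#4, a minor sixth (8 semitones).

m6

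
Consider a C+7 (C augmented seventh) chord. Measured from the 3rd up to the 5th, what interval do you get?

M3

C augmented seventh: C E G# Bb.
So we need the interval from E up to G#.
From E to G# is 4 semitones, exactly the major third.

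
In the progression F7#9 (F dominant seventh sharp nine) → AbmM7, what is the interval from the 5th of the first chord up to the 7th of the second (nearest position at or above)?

perfect fifth

F7#9 (F dominant seventh sharp nine) has C as its 5th, and AbmM7 has G as its 7th.
C up to G spans 5 letter names and 7 semitones — a perfect fifth.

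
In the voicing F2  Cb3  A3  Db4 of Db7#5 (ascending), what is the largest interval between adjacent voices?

Adjacent intervals: F2→Cb3 = diminished fifth; Cb3→A3 = augmented sixth; A3→Db4 = diminished fourth.
The largest is Cb3 to A3, an augmented sixth (10 semitones).

augmented sixth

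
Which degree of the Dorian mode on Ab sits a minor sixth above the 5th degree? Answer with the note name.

The scale is Ab Bb Cb Db Eb F Gb.
The 5th degree is Eb; a minor sixth above that is Cb — scale degree 3.

Cb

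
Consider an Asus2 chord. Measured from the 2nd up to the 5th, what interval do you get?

Asus2 is spelled A, B, E.
So we need the interval from B up to E.
B up to E spans 4 letter names and 5 semitones — a perfect fourth.

perfect fourth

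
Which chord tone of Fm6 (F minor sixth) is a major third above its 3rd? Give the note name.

C

F minor sixth is spelled F Ab C D.
The 3rd is Ab. A major third above Ab is C.
C is the chord's 5th.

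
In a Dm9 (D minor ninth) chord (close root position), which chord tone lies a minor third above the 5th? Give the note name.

C

Spelling the chord: D-F-A-C-E.
The 5th is A. A minor third above A is C.
C is the chord's 7th.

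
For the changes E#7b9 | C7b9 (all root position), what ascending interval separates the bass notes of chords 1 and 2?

diminished sixth

The roots are E# and C.
E# up to C is 7 semitones, a whole step narrower than a major sixth, so the interval is diminished.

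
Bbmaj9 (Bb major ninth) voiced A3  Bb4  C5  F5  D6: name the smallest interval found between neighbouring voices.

Adjacent intervals: A3→Bb4 = minor ninth; Bb4→C5 = major second; C5→F5 = perfect fourth; F5→D6 = major sixth.
The smallest is Bb4 to C5, a major second (2 semitones).

major second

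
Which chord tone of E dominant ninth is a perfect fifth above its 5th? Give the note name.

E dominant ninth: E G# B D F#.
The 5th is B. A perfect fifth above B is F#.
F# is the chord's 9th.

F#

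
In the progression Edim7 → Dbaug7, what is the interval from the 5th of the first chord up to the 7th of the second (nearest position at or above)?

Edim7 has Bb as its 5th, and Dbaug7 has Cb as its 7th.
From Bb to Cb: 1 semitone over a second = minor.

minor 2nd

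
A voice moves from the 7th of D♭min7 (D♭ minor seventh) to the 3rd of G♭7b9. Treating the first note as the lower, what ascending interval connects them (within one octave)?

D♭min7 (D♭ minor seventh) has C♭ as its 7th, and G♭7b9 has B♭ as its 3rd.
C♭ up to B♭ spans 7 letter names and 11 semitones — a major seventh.

major seventh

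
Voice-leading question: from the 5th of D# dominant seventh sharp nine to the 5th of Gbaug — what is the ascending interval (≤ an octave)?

The 5th of D# dominant seventh sharp nine is A#; the 5th of Gbaug is D.
A# up to D is 4 semitones, a half step narrower than a perfect fourth, so the interval is diminished.

diminished fourth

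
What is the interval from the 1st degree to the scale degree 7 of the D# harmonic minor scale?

The scale runs D# E# F# G# A# B C##.
That puts D# below C##.
D# up to C## spans 7 letter names and 11 semitones — a major seventh.

M7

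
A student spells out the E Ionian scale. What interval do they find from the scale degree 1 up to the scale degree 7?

major seventh

E major: E F# G# A B C# D#.
Scale degree 1 = E; 7th scale degree = D#.
Counting 7 letters and 11 half steps from E gives a major seventh.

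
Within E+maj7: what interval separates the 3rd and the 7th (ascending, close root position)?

perfect fifth

Spelling the chord: E G♯ B♯ D♯.
The 3rd is G♯ and the 7th is D♯.
Counting 5 letters and 7 half steps from G♯ gives a perfect fifth.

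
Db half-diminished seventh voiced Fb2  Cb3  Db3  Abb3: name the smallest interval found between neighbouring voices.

major second

Adjacent intervals: Fb2→Cb3 = perfect fifth; Cb3→Db3 = major second; Db3→Abb3 = diminished fifth.
The smallest is Cb3 to Db3, a major second (2 semitones).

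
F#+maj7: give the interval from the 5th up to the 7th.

The chord tones of F# augmented major seventh are F#, A#, C##, E#.
5th = C##; 7th = E#.
From C## to E#: 3 semitones over a third = minor.

minor third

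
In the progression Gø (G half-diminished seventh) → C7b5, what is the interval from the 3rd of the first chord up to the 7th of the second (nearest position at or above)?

Gø (G half-diminished seventh) has B♭ as its 3rd, and C7b5 has B♭ as its 7th.
Counting 1 letters and 0 half steps from B♭ gives a perfect unison.

P1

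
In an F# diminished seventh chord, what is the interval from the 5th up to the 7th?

minor third

F#dim7 (F# diminished seventh): F#–A–C–Eb.
5th = C; 7th = Eb.
3 letter names make it a third; at 3 semitones (a half step narrower than major) the quality is minor.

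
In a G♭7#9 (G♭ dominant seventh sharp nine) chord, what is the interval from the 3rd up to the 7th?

diminished fifth

The chord tones of G♭7#9 are G♭ B♭ D♭ F♭ A.
So we need the interval from B♭ up to F♭.
5 letter names make it a fifth; at 6 semitones (a half step narrower than perfect) the quality is diminished.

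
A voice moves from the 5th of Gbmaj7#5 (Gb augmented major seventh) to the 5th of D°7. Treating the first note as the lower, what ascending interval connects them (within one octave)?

Gbmaj7#5 (Gb augmented major seventh) has D as its 5th, and D°7 has Ab as its 5th.
From D to Ab: 6 semitones over a fifth = diminished.

diminished fifth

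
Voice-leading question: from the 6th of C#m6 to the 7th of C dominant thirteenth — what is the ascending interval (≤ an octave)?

diminished 2nd

C#m6 has A# as its 6th, and C dominant thirteenth has Bb as its 7th.
From A# to Bb: 0 semitones over a second = diminished.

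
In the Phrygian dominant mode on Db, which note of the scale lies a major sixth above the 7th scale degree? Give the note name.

Ab

The scale is Db Ebb F Gb Ab Bbb Cb.
The 7th scale degree is Cb; a major sixth above that is Ab — scale degree 5.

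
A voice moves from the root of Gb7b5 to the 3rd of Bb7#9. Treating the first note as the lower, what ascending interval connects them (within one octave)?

Gb7b5 has Gb as its root, and Bb7#9 has D as its 3rd.
Gb up to D is 8 semitones, a half step wider than a perfect fifth, so the interval is augmented.

augmented fifth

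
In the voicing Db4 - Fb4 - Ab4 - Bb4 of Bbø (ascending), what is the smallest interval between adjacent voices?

Adjacent intervals: Db4→Fb4 = minor third; Fb4→Ab4 = major third; Ab4→Bb4 = major second.
The smallest is Ab4 to Bb4, a major second (2 semitones).

M2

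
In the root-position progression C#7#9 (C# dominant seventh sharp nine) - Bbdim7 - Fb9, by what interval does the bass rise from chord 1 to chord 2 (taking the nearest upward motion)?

diminished seventh

The roots are C# and Bb.
7 letter names make it a seventh; at 9 semitones (a whole step narrower than major) the quality is diminished.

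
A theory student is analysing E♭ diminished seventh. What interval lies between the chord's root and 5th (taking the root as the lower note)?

diminished 5th

The chord tones of E♭°7 are E♭, G♭, B𝄫, D𝄫.
The root is E♭ and the 5th is B𝄫.
5 letter names make it a fifth; at 6 semitones (a half step narrower than perfect) the quality is diminished.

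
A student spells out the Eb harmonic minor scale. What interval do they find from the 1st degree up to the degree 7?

Eb harmonic minor: Eb F Gb Ab Bb Cb D.
1st degree = Eb; scale degree 7 = D.
Counting 7 letters and 11 half steps from Eb gives a major seventh.

major seventh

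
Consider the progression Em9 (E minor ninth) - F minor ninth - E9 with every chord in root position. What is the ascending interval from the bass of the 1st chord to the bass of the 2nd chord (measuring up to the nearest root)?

minor second

The roots are E and F.
From E to F: 1 semitone over a second = minor.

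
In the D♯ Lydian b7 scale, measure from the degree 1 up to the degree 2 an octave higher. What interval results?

major ninth

D♯ lydian dominant: D♯ E♯ F𝄪 G𝄪 A♯ B♯ C♯.
Degree 1 = D♯; scale degree 2 (up an octave) = E♯.
From D♯ to E♯ is 14 semitones, exactly the major ninth.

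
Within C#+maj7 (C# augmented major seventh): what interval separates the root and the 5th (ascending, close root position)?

augmented fifth

Spelling the chord: C#-E#-G##-B#.
Root = C#; 5th = G##.
From C# to G##: 8 semitones over a fifth = augmented.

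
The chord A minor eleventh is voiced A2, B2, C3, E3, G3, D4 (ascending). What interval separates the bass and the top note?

perfect eleventh

The outer voices are A2 and D4.
From A to D is 17 semitones, exactly the perfect eleventh.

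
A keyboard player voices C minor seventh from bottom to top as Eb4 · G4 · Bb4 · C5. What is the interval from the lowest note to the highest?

major 6th

The outer voices are Eb4 and C5.
From Eb to C is 9 semitones, exactly the major sixth.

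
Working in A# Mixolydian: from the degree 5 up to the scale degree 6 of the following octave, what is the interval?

major ninth

The scale runs A# B# C## D# E# F## G#.
Degree 5 = E#; scale degree 6 (up an octave) = F##.
E# up to F## spans 9 letter names and 14 semitones — a major ninth.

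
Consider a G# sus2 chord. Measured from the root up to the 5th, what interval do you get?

perfect fifth

The chord tones of G#sus2 are G#–A#–D#.
That puts G# below D#.
From G# to D# is 7 semitones, exactly the perfect fifth.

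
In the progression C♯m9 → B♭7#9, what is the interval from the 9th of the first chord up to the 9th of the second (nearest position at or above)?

The 9th of C♯m9 is D♯; the 9th of B♭7#9 is C♯.
7 letter names make it a seventh; at 10 semitones (a half step narrower than major) the quality is minor.

m7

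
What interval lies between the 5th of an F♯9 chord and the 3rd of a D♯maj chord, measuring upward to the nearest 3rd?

F♯9 has C♯ as its 5th, and D♯maj has F𝄪 as its 3rd.
From C♯ to F𝄪: 6 semitones over a fourth = augmented.

A4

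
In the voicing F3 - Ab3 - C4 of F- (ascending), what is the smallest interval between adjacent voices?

Adjacent intervals: F3→Ab3 = minor third; Ab3→C4 = major third.
The smallest is F3 to Ab3, a minor third (3 semitones).

minor 3rd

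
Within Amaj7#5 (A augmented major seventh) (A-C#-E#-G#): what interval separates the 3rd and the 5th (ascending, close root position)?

That puts C# below E#.
From C# to E# is 4 semitones, exactly the major third.

M3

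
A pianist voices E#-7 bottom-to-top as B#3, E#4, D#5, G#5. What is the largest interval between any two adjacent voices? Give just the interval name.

m7

Adjacent intervals: B#3→E#4 = perfect fourth; E#4→D#5 = minor seventh; D#5→G#5 = perfect fourth.
The largest is E#4 to D#5, a minor seventh (10 semitones).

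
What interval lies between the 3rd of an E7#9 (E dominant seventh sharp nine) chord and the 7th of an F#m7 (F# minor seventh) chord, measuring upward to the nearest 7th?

E7#9 (E dominant seventh sharp nine) has G# as its 3rd, and F#m7 (F# minor seventh) has E as its 7th.
G# up to E is 8 semitones, a half step narrower than a major sixth, so the interval is minor.

m6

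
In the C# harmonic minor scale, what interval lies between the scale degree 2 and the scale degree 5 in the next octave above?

Spelling the C# harmonic minor scale: C# D# E F# G# A B#.
Scale degree 2 = D#; 5th scale degree (up an octave) = G#.
From D# to G# is 17 semitones, exactly the perfect eleventh.

perfect eleventh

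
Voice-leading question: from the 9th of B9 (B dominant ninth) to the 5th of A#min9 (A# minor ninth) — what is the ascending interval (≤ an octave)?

B9 (B dominant ninth) has C# as its 9th, and A#min9 (A# minor ninth) has E# as its 5th.
Counting 3 letters and 4 half steps from C# gives a major third.

major 3rd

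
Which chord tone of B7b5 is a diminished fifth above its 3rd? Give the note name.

The chord tones of B7b5 are B, D#, F, A.
The 3rd is D#. A diminished fifth above D# is A.
A is the chord's 7th.

A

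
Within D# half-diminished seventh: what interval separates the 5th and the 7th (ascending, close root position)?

major 3rd

D# half-diminished seventh: D#, F#, A, C#.
The 5th is A and the 7th is C#.
Counting 3 letters and 4 half steps from A gives a major third.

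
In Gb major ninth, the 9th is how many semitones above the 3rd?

Gbmaj9 is spelled Gb, Bb, Db, F, Ab.
Bb to Ab is a minor seventh: 10 semitones.

10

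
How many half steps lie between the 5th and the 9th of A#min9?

The chord tones of A#m9 (A# minor ninth) are A#-C#-E#-G#-B#.
E# to B# is a perfect fifth: 7 semitones.

7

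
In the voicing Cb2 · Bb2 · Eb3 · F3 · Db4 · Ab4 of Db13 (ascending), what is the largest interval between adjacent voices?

M7

Adjacent intervals: Cb2→Bb2 = major seventh; Bb2→Eb3 = perfect fourth; Eb3→F3 = major second; F3→Db4 = minor sixth; Db4→Ab4 = perfect fifth.
The largest is Cb2 to Bb2, a major seventh (11 semitones).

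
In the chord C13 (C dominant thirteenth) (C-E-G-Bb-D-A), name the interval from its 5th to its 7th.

The 5th is G and the 7th is Bb.
From G to Bb: 3 semitones over a third = minor.

minor third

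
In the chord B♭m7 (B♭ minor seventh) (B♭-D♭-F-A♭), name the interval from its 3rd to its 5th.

So we need the interval from D♭ up to F.
Counting 3 letters and 4 half steps from D♭ gives a major third.

major third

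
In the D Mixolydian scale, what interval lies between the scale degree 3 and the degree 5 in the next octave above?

minor 10th

The scale runs D E F# G A B C.
That puts F# below A.
From F# to A: 15 semitones over a tenth = minor.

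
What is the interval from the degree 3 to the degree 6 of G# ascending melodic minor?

augmented 4th

The scale runs G# A# B C# D# E# F##.
The degree 3 is B and the 6th degree is E#.
From B to E#: 6 semitones over a fourth = augmented.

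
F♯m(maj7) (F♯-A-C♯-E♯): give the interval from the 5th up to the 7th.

major 3rd

That puts C♯ below E♯.
From C♯ to E♯ is 4 semitones, exactly the major third.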